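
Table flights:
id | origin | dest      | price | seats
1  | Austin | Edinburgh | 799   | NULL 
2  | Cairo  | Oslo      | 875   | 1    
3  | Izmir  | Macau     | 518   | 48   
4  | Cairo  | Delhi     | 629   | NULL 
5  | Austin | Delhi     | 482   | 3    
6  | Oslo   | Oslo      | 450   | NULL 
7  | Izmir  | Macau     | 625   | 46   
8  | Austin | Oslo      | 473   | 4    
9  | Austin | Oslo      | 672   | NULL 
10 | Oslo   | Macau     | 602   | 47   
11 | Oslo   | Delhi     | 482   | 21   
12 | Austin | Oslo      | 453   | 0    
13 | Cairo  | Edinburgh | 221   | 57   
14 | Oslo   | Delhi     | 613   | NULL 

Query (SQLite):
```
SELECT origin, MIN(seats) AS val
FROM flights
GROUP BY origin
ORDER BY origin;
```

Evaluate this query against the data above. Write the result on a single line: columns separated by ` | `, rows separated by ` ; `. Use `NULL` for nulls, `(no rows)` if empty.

Austin | 0 ; Cairo | 1 ; Izmir | 46 ; Oslo | 21

Partition flights by origin; compute MIN(seats) within each group.
  Austin: ids {1, 5, 8, 9, 12} → MIN(seats)=0
  Cairo: ids {2, 4, 13} → MIN(seats)=1
  Izmir: ids {3, 7} → MIN(seats)=46
  Oslo: ids {6, 10, 11, 14} → MIN(seats)=21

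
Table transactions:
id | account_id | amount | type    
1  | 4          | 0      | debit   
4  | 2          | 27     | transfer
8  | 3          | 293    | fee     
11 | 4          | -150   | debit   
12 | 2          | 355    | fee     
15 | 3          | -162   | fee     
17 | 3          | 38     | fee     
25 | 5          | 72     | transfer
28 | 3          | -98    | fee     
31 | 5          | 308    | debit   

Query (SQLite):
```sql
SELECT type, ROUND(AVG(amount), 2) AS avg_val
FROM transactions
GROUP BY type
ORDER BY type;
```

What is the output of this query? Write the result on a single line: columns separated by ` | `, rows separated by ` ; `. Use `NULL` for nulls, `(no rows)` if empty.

Partition transactions by type; compute ROUND(AVG(amount), 2) within each group.
  debit: ids {1, 11, 31} → ROUND(AVG(amount), 2)=52.67
  fee: ids {8, 12, 15, 17, 28} → ROUND(AVG(amount), 2)=85.2
  transfer: ids {4, 25} → ROUND(AVG(amount), 2)=49.5

debit | 52.67 ; fee | 85.2 ; transfer | 49.5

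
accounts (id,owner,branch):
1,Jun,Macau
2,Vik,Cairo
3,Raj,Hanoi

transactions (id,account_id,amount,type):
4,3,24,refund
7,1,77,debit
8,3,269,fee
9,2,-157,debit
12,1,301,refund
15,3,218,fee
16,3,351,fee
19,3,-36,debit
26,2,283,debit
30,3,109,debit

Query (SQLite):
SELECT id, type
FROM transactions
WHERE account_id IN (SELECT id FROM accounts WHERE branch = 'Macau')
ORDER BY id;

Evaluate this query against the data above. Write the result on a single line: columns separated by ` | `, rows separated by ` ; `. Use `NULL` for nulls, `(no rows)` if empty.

Inner query: accounts.id where branch = 'Macau'.
Outer: keep transactions rows whose account_id is in that set.
Inner query → {1}

7 | debit ; 12 | refund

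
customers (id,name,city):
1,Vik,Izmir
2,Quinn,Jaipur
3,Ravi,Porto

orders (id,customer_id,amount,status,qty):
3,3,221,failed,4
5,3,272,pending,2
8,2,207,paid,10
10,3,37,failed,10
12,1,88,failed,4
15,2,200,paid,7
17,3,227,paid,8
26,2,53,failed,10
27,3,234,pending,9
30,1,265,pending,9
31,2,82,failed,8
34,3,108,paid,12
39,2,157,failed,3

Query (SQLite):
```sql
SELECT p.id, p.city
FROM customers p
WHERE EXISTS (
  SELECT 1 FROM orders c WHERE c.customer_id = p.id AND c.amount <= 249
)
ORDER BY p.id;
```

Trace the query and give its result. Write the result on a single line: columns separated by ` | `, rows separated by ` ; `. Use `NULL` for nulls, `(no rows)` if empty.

For each customers row, check whether any orders with matching customer_id has amount <= 249.
Keep rows where that is true.

1 | Izmir ; 2 | Jaipur ; 3 | Porto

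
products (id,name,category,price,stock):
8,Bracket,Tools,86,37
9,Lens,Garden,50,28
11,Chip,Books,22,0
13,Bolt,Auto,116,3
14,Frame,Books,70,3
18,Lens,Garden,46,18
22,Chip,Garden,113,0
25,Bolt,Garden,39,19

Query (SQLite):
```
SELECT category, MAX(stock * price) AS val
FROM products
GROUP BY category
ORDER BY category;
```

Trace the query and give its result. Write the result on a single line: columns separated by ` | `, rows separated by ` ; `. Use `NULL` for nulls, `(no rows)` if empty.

For each row compute stock * price.
Group by category; take MAX of the expression per group.
  Auto: ids {13} → MAX(stock * price)=348
  Books: ids {11, 14} → MAX(stock * price)=210
  Garden: ids {9, 18, 22, 25} → MAX(stock * price)=1400
  Tools: ids {8} → MAX(stock * price)=3182

Auto | 348 ; Books | 210 ; Garden | 1400 ; Tools | 3182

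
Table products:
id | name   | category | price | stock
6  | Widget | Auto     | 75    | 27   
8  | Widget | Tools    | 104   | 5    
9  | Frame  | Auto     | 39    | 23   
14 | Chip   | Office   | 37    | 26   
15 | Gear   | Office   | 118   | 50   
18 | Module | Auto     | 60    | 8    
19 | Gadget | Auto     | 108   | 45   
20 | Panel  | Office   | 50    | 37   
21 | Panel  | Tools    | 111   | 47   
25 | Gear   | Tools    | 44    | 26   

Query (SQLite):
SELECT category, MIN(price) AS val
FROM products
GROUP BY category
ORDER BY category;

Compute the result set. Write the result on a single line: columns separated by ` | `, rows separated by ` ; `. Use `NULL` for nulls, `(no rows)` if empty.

Partition products by category; compute MIN(price) within each group.
  Auto: ids {6, 9, 18, 19} → MIN(price)=39
  Office: ids {14, 15, 20} → MIN(price)=37
  Tools: ids {8, 21, 25} → MIN(price)=44

Auto | 39 ; Office | 37 ; Tools | 44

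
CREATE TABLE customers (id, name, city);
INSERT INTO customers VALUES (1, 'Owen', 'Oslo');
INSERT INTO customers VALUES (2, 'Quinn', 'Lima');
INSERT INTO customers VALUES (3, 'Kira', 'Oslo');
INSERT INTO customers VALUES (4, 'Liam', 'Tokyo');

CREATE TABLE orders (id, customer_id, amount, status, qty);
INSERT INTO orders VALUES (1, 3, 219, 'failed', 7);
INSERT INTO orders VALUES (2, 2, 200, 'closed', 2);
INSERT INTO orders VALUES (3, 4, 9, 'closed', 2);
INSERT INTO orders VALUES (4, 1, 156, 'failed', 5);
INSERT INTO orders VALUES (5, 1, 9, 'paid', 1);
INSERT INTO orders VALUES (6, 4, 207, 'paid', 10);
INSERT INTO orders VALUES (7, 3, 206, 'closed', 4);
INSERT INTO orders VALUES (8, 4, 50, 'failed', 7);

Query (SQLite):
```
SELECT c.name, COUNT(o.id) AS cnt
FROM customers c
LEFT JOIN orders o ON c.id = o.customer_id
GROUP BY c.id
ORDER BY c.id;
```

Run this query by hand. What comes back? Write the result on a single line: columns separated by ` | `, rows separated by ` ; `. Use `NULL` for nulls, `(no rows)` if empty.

Owen | 2 ; Quinn | 1 ; Kira | 2 ; Liam | 3

LEFT JOIN keeps every customers row; unmatched ones get NULL for orders columns.
Group by customers.id and compute COUNT(o.id). COUNT(col) of an all-NULL group is 0.
  1: ids {4, 5} → COUNT(o.id)=2
  2: ids {2} → COUNT(o.id)=1
  3: ids {1, 7} → COUNT(o.id)=2
  4: ids {3, 6, 8} → COUNT(o.id)=3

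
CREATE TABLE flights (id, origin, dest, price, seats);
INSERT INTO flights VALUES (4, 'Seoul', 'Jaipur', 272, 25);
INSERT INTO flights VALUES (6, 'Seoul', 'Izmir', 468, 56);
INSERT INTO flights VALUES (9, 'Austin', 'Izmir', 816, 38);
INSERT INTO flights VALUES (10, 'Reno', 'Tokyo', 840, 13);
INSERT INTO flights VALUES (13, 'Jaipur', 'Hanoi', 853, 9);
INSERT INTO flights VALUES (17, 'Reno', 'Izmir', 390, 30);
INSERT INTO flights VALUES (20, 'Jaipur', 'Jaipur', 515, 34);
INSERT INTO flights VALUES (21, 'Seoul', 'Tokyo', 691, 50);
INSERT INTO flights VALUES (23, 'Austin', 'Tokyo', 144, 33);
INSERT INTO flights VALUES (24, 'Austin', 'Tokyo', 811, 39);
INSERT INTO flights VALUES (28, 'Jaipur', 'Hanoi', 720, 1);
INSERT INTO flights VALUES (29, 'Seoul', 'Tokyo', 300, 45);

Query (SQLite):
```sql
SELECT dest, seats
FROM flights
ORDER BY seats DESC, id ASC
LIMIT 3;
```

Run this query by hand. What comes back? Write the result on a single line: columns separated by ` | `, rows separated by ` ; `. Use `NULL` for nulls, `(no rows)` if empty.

Sort by seats desc, tiebreak id asc: (56, id=6), (50, id=21), (45, id=29), (39, id=24), (38, id=9), (34, id=20) …. Take first 3.

Izmir | 56 ; Tokyo | 50 ; Tokyo | 45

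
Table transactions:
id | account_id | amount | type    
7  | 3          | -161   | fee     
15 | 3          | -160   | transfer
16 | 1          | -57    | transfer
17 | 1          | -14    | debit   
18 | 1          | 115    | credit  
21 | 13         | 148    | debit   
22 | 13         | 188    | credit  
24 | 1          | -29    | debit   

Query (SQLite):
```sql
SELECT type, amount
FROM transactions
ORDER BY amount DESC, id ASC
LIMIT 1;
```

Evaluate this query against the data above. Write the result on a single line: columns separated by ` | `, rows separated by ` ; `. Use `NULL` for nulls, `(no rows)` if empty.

Sort by amount desc, tiebreak id asc: (188, id=22), (148, id=21), (115, id=18), (-14, id=17) …. Take first 1.

credit | 188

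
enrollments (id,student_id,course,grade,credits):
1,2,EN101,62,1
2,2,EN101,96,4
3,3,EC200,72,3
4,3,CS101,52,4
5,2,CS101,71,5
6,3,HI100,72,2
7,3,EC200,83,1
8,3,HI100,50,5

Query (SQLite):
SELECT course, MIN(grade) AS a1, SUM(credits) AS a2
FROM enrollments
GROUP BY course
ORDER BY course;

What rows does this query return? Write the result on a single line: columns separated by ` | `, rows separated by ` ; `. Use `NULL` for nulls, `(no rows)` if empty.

CS101 | 52 | 9 ; EC200 | 72 | 4 ; EN101 | 62 | 5 ; HI100 | 50 | 7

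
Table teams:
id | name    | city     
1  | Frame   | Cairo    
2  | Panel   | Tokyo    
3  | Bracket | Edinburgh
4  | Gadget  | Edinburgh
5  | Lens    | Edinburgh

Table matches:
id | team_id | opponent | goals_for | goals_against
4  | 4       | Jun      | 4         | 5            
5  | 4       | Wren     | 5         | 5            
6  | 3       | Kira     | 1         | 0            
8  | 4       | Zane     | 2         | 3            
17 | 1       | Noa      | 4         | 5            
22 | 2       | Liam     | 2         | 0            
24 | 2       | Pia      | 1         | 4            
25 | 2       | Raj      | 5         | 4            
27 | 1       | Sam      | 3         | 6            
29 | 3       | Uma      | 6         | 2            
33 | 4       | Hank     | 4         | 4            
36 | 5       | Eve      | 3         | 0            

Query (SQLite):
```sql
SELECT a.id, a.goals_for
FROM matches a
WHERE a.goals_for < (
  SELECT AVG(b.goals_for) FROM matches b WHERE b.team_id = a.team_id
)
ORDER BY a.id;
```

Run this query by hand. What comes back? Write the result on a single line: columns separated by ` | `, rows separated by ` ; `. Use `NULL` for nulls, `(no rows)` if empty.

For each matches row a, compute AVG(goals_for) over rows sharing a.team_id.
Keep row a if a.goals_for < that per-group AVG.
  team_id=1: AVG(goals_for) = 3.5
  team_id=2: AVG(goals_for) = 2.666667
  team_id=3: AVG(goals_for) = 3.5
  team_id=4: AVG(goals_for) = 3.75
  team_id=5: AVG(goals_for) = 3.0

6 | 1 ; 8 | 2 ; 22 | 2 ; 24 | 1 ; 27 | 3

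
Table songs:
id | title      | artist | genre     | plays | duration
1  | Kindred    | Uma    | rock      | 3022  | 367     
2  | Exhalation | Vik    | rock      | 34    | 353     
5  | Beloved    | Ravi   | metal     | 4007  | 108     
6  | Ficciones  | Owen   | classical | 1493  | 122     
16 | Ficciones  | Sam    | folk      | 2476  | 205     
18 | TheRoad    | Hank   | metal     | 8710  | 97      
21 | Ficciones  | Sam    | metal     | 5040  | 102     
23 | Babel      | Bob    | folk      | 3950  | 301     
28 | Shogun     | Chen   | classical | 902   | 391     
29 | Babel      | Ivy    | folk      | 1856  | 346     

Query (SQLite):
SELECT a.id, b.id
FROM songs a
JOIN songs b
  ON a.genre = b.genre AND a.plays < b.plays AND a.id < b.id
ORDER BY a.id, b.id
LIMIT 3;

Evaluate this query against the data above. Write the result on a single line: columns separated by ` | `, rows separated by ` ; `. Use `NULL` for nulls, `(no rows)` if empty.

Pairs (a,b) with same genre, a.plays < b.plays, a.id < b.id.
genre groups: classical:{6,28} folk:{16,23,29} metal:{5,18,21} rock:{1,2}
Ordered by (a.id, b.id); first 3.

5 | 18 ; 5 | 21 ; 16 | 23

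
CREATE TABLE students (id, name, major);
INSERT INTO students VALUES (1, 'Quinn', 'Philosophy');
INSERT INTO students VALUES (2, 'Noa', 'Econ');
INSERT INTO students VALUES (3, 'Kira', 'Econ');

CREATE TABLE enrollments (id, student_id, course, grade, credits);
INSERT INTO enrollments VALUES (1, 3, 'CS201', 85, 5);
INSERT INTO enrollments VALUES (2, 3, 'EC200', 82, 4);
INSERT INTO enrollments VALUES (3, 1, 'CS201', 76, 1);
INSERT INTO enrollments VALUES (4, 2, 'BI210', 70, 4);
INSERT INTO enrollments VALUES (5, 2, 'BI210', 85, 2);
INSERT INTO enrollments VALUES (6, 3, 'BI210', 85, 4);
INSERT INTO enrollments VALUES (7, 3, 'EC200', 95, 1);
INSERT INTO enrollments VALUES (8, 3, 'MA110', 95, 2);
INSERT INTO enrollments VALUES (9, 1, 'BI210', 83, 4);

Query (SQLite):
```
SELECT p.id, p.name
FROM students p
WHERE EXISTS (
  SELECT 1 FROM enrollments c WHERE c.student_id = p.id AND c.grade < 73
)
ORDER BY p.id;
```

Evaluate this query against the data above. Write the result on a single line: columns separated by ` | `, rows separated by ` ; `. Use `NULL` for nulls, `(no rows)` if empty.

2 | Noa

For each students row, check whether any enrollments with matching student_id has grade < 73.
Keep rows where that is true.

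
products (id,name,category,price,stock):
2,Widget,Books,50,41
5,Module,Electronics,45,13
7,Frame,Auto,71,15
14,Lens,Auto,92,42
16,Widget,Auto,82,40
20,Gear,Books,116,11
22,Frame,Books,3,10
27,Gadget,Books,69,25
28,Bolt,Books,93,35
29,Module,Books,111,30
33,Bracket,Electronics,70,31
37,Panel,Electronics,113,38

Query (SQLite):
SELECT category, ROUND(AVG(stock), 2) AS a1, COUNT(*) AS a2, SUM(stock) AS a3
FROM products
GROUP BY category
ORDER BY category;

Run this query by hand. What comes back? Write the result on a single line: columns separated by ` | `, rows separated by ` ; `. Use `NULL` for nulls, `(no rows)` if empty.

Auto | 32.33 | 3 | 97 ; Books | 25.33 | 6 | 152 ; Electronics | 27.33 | 3 | 82

Group products by category.
Per group compute: ROUND(AVG(stock), 2), COUNT(*), SUM(stock).
  Auto: ids {7, 14, 16} → ROUND(AVG(stock), 2)=32.33, COUNT(*)=3, SUM(stock)=97
  Books: ids {2, 20, 22, 27, 28, 29} → ROUND(AVG(stock), 2)=25.33, COUNT(*)=6, SUM(stock)=152
  Electronics: ids {5, 33, 37} → ROUND(AVG(stock), 2)=27.33, COUNT(*)=3, SUM(stock)=82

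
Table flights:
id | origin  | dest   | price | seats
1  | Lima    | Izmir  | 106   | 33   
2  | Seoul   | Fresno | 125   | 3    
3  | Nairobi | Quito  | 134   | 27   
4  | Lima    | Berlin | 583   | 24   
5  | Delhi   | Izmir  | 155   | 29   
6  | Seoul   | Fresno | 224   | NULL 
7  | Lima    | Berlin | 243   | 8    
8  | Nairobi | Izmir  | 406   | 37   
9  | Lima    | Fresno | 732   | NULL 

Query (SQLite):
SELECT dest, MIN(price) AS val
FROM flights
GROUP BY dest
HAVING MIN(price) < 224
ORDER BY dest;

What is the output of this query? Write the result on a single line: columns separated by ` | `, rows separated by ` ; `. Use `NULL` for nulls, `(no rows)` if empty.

Fresno | 125 ; Izmir | 106 ; Quito | 134

Partition flights by dest; compute MIN(price) within each group.
HAVING: keep groups where MIN(price) < 224.
  Berlin: ids {4, 7} → MIN(price)=243
  Fresno: ids {2, 6, 9} → MIN(price)=125
  Izmir: ids {1, 5, 8} → MIN(price)=106
  Quito: ids {3} → MIN(price)=134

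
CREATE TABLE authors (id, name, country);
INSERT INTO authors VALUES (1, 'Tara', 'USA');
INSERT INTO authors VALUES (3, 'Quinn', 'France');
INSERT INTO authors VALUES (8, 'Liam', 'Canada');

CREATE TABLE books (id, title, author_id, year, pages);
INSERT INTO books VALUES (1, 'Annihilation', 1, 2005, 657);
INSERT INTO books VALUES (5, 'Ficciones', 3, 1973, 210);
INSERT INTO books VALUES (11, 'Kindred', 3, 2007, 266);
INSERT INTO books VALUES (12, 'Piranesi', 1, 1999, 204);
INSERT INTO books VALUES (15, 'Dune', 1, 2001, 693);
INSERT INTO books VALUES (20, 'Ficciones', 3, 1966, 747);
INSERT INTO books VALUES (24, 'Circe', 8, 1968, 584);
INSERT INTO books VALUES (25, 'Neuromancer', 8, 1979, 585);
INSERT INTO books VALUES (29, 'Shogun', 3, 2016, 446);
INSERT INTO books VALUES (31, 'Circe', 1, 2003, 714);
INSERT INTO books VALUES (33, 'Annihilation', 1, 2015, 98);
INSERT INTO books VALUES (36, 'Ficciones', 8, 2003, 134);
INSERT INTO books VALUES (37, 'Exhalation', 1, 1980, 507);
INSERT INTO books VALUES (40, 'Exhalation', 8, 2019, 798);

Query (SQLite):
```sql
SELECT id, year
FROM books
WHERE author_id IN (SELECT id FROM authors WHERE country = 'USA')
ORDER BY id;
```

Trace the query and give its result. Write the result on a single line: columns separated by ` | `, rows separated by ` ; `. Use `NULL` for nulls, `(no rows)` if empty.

Inner query: authors.id where country = 'USA'.
Outer: keep books rows whose author_id is in that set.
Inner query → {1}

1 | 2005 ; 12 | 1999 ; 15 | 2001 ; 31 | 2003 ; 33 | 2015 ; 37 | 1980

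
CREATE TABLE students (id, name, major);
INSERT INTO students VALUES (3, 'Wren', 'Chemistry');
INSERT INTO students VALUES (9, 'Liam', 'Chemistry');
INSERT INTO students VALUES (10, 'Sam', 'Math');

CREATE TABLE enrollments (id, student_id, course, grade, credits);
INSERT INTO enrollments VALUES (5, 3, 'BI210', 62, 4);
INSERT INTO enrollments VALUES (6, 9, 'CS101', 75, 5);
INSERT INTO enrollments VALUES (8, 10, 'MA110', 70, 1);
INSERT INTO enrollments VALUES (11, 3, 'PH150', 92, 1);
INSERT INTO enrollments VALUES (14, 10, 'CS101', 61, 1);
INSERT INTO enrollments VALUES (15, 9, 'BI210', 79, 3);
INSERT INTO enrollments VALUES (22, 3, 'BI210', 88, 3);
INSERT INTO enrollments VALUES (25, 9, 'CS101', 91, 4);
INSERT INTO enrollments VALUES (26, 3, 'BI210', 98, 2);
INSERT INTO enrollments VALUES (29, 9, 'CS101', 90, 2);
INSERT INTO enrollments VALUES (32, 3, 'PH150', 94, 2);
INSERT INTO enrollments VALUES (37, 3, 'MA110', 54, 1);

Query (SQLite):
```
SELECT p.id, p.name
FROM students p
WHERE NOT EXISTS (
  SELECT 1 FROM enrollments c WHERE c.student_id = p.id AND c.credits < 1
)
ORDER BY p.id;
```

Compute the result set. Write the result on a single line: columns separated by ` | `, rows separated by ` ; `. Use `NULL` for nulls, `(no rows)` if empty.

For each students row, check whether any enrollments with matching student_id has credits < 1.
Keep rows where that is false.

3 | Wren ; 9 | Liam ; 10 | Sam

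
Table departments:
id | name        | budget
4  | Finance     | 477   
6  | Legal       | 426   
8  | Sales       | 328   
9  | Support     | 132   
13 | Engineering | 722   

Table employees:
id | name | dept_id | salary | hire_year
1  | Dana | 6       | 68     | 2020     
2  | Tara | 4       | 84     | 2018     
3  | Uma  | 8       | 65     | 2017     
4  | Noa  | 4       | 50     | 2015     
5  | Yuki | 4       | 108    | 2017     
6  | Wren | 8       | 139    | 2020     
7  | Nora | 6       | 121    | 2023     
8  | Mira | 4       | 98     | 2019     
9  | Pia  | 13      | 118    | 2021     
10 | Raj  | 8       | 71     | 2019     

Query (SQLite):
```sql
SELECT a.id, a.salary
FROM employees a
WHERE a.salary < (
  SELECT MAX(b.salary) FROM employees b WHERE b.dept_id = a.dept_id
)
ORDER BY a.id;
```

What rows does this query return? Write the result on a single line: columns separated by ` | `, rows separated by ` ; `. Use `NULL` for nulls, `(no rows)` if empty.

For each employees row a, compute MAX(salary) over rows sharing a.dept_id.
Keep row a if a.salary < that per-group MAX.
  dept_id=4: MAX(salary) = 108
  dept_id=6: MAX(salary) = 121
  dept_id=8: MAX(salary) = 139
  dept_id=13: MAX(salary) = 118

1 | 68 ; 2 | 84 ; 3 | 65 ; 4 | 50 ; 8 | 98 ; 10 | 71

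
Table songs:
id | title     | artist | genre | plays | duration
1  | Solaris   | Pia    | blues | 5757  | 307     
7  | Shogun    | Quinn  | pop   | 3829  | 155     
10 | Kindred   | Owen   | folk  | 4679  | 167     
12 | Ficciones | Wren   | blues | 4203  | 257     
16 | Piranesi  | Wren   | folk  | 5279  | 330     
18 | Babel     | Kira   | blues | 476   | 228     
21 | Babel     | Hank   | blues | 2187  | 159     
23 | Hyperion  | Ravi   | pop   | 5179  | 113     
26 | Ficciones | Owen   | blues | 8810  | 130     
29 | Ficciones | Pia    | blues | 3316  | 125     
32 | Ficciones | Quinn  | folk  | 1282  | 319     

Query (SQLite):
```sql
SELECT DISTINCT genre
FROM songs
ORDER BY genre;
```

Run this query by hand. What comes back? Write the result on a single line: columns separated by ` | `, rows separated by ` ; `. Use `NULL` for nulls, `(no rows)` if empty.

blues ; folk ; pop

Collect distinct genre values from songs.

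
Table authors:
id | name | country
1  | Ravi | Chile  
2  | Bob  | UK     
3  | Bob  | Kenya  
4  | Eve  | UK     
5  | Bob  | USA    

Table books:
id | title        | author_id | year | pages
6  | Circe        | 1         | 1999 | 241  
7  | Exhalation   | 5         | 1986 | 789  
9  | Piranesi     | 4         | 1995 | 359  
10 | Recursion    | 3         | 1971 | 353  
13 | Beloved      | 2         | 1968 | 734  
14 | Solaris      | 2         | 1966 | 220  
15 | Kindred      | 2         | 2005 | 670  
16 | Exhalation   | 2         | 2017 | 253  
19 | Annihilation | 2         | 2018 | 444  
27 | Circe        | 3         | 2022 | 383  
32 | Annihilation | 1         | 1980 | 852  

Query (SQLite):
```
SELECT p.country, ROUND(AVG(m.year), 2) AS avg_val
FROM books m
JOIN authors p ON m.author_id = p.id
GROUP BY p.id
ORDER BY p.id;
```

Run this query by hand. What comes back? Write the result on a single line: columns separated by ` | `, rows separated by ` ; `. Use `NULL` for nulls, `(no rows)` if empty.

Chile | 1989.5 ; UK | 1994.8 ; Kenya | 1996.5 ; UK | 1995 ; USA | 1986

Join each books row to its authors via author_id.
Group joined rows by authors.id; compute ROUND(AVG(m.year), 2) per group.
  1: ids {6, 32} → ROUND(AVG(m.year), 2)=1989.5
  2: ids {13, 14, 15, 16, 19} → ROUND(AVG(m.year), 2)=1994.8
  3: ids {10, 27} → ROUND(AVG(m.year), 2)=1996.5
  4: ids {9} → ROUND(AVG(m.year), 2)=1995
  5: ids {7} → ROUND(AVG(m.year), 2)=1986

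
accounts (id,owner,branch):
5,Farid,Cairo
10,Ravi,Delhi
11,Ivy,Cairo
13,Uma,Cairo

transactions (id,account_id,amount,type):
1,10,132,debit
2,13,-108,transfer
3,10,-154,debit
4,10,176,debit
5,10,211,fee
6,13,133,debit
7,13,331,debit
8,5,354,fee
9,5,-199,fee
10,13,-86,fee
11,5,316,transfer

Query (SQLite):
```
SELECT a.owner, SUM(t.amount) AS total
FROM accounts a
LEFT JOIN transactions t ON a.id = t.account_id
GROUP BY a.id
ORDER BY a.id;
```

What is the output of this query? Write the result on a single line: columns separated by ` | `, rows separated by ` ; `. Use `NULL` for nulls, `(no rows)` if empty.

Farid | 471 ; Ravi | 365 ; Ivy | NULL ; Uma | 270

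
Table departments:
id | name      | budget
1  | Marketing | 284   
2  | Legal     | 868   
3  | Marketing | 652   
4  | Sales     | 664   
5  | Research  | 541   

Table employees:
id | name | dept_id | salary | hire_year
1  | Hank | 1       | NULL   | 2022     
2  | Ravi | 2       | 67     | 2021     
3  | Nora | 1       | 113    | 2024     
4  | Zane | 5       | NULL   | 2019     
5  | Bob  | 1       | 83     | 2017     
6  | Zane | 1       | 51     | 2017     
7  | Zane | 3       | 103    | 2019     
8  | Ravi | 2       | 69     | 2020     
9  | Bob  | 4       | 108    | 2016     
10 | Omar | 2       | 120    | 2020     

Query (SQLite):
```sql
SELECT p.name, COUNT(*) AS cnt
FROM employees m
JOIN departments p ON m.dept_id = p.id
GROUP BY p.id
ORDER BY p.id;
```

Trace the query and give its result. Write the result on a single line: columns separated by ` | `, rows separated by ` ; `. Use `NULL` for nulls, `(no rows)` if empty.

Join each employees row to its departments via dept_id.
Group joined rows by departments.id; compute COUNT(*) per group.
  1: ids {1, 3, 5, 6} → COUNT(*)=4
  2: ids {2, 8, 10} → COUNT(*)=3
  3: ids {7} → COUNT(*)=1
  4: ids {9} → COUNT(*)=1
  5: ids {4} → COUNT(*)=1

Marketing | 4 ; Legal | 3 ; Marketing | 1 ; Sales | 1 ; Research | 1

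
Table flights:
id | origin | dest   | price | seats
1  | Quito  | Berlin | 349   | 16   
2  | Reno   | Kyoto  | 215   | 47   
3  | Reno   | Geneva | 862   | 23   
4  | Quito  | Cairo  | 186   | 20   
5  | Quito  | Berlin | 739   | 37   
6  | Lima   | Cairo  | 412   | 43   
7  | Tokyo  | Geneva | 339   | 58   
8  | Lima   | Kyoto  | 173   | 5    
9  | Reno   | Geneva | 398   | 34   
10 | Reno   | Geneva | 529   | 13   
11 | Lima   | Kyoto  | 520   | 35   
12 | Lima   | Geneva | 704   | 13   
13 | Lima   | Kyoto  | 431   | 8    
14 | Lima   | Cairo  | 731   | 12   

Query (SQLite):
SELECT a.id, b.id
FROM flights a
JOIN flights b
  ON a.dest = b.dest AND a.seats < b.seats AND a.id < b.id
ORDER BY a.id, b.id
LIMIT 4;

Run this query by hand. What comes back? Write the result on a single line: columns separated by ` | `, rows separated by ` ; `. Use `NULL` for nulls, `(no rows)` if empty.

Pairs (a,b) with same dest, a.seats < b.seats, a.id < b.id.
dest groups: Berlin:{1,5} Cairo:{4,6,14} Geneva:{3,7,9,10,12} Kyoto:{2,8,11,13}
Ordered by (a.id, b.id); first 4.

1 | 5 ; 3 | 7 ; 3 | 9 ; 4 | 6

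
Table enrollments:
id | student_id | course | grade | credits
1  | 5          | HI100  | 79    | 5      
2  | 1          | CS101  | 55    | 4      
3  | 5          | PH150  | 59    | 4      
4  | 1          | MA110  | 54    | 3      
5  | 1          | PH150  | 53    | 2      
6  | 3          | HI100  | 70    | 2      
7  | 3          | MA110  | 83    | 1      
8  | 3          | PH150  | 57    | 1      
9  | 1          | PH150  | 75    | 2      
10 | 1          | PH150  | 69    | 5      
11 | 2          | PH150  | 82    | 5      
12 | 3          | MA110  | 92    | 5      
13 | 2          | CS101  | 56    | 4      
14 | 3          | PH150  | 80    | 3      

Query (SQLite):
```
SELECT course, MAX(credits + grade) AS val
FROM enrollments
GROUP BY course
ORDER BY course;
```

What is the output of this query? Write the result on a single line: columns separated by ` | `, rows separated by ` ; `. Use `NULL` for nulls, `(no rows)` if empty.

For each row compute credits + grade.
Group by course; take MAX of the expression per group.
  CS101: ids {2, 13} → MAX(credits + grade)=60
  HI100: ids {1, 6} → MAX(credits + grade)=84
  MA110: ids {4, 7, 12} → MAX(credits + grade)=97
  PH150: ids {3, 5, 8, 9, 10, 11, 14} → MAX(credits + grade)=87

CS101 | 60 ; HI100 | 84 ; MA110 | 97 ; PH150 | 87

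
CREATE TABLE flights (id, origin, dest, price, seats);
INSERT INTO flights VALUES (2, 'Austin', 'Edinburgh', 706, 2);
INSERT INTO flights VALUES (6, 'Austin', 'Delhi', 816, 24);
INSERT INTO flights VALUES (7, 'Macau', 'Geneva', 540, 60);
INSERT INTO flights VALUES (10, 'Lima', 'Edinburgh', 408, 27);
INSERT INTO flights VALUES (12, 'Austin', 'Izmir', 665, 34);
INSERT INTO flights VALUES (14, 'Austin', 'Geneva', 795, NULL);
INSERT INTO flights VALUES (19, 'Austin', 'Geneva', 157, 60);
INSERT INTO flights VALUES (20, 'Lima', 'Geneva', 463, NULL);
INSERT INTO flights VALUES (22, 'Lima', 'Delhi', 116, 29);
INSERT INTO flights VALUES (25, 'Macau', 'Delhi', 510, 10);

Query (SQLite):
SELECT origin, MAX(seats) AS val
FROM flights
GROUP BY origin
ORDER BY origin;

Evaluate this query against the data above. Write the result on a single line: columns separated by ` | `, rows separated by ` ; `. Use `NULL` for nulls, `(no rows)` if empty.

Austin | 60 ; Lima | 29 ; Macau | 60

Partition flights by origin; compute MAX(seats) within each group.
  Austin: ids {2, 6, 12, 14, 19} → MAX(seats)=60
  Lima: ids {10, 20, 22} → MAX(seats)=29
  Macau: ids {7, 25} → MAX(seats)=60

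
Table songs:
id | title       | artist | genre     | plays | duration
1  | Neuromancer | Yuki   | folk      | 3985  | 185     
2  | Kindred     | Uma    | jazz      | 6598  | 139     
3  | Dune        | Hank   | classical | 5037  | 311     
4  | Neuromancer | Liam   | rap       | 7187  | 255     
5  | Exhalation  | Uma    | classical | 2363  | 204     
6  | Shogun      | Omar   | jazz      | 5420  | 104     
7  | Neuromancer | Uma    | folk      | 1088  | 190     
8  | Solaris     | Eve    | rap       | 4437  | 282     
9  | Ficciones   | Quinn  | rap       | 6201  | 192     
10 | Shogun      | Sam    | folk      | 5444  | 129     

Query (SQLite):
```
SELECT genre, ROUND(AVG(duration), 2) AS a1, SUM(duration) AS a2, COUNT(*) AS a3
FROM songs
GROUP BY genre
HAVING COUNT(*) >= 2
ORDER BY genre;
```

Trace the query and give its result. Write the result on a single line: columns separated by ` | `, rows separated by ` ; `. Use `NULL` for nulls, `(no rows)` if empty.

Group songs by genre.
Per group compute: ROUND(AVG(duration), 2), SUM(duration), COUNT(*).
HAVING: drop groups with fewer than 2 rows.
  classical: ids {3, 5} → ROUND(AVG(duration), 2)=257.5, SUM(duration)=515, COUNT(*)=2
  folk: ids {1, 7, 10} → ROUND(AVG(duration), 2)=168, SUM(duration)=504, COUNT(*)=3
  jazz: ids {2, 6} → ROUND(AVG(duration), 2)=121.5, SUM(duration)=243, COUNT(*)=2
  rap: ids {4, 8, 9} → ROUND(AVG(duration), 2)=243, SUM(duration)=729, COUNT(*)=3

classical | 257.5 | 515 | 2 ; folk | 168 | 504 | 3 ; jazz | 121.5 | 243 | 2 ; rap | 243 | 729 | 3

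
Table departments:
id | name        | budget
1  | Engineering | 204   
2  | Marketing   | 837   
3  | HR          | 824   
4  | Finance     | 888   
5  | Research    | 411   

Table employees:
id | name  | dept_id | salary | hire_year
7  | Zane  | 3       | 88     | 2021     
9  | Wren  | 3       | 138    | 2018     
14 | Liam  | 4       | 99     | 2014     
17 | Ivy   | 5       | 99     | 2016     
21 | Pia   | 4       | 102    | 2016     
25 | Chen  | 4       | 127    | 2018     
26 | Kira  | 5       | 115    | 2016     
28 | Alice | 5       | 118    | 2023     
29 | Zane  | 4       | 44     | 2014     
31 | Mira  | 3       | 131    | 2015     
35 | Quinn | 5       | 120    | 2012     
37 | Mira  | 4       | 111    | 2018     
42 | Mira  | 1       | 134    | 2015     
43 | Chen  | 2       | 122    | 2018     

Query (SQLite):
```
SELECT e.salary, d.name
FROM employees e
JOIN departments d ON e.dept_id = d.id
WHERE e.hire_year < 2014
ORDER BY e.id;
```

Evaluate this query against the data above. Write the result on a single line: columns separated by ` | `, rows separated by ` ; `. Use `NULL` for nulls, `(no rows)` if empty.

Each employees row matches the departments row where dept_id = departments.id.
Then keep rows with e.hire_year < 2014.

120 | Research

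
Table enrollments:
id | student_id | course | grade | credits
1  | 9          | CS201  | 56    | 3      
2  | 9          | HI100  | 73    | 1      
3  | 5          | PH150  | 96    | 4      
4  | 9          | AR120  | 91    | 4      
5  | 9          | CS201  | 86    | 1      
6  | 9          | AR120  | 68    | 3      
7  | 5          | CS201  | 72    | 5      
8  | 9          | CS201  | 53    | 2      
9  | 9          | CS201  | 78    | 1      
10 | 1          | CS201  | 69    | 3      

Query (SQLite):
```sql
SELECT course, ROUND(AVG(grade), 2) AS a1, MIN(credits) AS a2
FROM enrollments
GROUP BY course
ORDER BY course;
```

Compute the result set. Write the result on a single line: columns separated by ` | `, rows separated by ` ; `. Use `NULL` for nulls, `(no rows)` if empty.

AR120 | 79.5 | 3 ; CS201 | 69 | 1 ; HI100 | 73 | 1 ; PH150 | 96 | 4

Group enrollments by course.
Per group compute: ROUND(AVG(grade), 2), MIN(credits).
  AR120: ids {4, 6} → ROUND(AVG(grade), 2)=79.5, MIN(credits)=3
  CS201: ids {1, 5, 7, 8, 9, 10} → ROUND(AVG(grade), 2)=69, MIN(credits)=1
  HI100: ids {2} → ROUND(AVG(grade), 2)=73, MIN(credits)=1
  PH150: ids {3} → ROUND(AVG(grade), 2)=96, MIN(credits)=4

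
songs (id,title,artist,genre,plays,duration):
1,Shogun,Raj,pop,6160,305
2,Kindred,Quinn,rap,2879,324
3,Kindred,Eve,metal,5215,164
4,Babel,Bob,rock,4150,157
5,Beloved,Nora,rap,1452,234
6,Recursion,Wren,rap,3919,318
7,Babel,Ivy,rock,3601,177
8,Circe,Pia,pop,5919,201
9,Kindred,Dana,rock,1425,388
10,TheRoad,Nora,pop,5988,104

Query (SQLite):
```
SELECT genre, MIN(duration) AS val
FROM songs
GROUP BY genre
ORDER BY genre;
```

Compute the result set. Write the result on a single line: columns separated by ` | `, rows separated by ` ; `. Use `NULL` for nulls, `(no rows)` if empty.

Partition songs by genre; compute MIN(duration) within each group.
  metal: ids {3} → MIN(duration)=164
  pop: ids {1, 8, 10} → MIN(duration)=104
  rap: ids {2, 5, 6} → MIN(duration)=234
  rock: ids {4, 7, 9} → MIN(duration)=157

metal | 164 ; pop | 104 ; rap | 234 ; rock | 157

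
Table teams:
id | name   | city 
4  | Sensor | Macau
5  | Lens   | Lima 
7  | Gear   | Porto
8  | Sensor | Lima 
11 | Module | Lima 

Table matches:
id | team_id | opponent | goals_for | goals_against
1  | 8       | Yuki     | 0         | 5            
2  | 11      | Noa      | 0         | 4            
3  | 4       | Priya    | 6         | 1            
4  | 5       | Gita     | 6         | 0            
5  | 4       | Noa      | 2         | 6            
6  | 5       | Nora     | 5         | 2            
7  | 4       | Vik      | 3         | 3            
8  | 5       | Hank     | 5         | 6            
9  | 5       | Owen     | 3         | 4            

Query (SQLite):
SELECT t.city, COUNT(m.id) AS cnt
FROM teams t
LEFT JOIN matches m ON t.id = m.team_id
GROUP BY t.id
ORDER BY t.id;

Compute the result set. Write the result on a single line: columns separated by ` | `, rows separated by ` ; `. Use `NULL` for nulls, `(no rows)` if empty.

LEFT JOIN keeps every teams row; unmatched ones get NULL for matches columns.
Group by teams.id and compute COUNT(m.id). COUNT(col) of an all-NULL group is 0.
  4: ids {3, 5, 7} → COUNT(m.id)=3
  5: ids {4, 6, 8, 9} → COUNT(m.id)=4
  7: ids {—} → COUNT(m.id)=0
  8: ids {1} → COUNT(m.id)=1
  11: ids {2} → COUNT(m.id)=1

Macau | 3 ; Lima | 4 ; Porto | 0 ; Lima | 1 ; Lima | 1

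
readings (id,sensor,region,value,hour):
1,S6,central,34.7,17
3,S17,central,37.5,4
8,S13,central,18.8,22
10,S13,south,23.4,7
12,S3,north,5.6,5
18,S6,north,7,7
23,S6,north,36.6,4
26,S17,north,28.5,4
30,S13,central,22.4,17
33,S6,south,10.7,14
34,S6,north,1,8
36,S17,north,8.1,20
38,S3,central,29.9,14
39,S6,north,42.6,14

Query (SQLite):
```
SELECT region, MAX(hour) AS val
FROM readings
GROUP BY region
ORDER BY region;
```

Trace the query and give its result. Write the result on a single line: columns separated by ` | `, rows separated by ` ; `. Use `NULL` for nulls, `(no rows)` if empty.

central | 22 ; north | 20 ; south | 14

Partition readings by region; compute MAX(hour) within each group.
  central: ids {1, 3, 8, 30, 38} → MAX(hour)=22
  north: ids {12, 18, 23, 26, 34, 36, 39} → MAX(hour)=20
  south: ids {10, 33} → MAX(hour)=14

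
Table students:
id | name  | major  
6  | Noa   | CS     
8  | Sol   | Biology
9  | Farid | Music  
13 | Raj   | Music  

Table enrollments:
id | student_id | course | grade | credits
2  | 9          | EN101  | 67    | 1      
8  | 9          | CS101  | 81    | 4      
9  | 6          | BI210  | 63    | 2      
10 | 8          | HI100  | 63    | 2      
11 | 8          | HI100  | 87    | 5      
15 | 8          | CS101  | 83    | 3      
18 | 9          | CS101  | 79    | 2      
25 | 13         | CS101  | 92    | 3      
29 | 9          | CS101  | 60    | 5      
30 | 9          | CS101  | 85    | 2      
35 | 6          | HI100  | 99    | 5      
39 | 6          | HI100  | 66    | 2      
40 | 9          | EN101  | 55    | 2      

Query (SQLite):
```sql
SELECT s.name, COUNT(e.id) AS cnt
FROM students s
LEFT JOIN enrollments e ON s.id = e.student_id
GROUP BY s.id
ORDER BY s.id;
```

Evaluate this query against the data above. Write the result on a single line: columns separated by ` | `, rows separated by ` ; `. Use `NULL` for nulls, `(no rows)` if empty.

LEFT JOIN keeps every students row; unmatched ones get NULL for enrollments columns.
Group by students.id and compute COUNT(e.id). COUNT(col) of an all-NULL group is 0.
  6: ids {9, 35, 39} → COUNT(e.id)=3
  8: ids {10, 11, 15} → COUNT(e.id)=3
  9: ids {2, 8, 18, 29, 30, 40} → COUNT(e.id)=6
  13: ids {25} → COUNT(e.id)=1

Noa | 3 ; Sol | 3 ; Farid | 6 ; Raj | 1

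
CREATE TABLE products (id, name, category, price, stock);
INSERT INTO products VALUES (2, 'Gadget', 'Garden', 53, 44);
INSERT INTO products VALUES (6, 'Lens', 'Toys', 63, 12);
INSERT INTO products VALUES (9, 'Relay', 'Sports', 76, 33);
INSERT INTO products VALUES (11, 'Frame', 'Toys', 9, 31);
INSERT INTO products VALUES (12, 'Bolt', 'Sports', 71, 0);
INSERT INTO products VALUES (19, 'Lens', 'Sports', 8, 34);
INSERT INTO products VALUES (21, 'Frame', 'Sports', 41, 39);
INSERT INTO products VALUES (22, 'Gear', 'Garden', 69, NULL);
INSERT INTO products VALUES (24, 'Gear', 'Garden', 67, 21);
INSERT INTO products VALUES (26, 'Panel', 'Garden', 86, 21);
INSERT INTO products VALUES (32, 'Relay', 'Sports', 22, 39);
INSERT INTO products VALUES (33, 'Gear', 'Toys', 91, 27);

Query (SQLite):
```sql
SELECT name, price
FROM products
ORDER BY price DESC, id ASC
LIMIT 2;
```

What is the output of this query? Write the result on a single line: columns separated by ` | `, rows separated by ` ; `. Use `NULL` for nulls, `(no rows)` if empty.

Sort by price desc, tiebreak id asc: (91, id=33), (86, id=26), (76, id=9), (71, id=12), (69, id=22) …. Take first 2.

Gear | 91 ; Panel | 86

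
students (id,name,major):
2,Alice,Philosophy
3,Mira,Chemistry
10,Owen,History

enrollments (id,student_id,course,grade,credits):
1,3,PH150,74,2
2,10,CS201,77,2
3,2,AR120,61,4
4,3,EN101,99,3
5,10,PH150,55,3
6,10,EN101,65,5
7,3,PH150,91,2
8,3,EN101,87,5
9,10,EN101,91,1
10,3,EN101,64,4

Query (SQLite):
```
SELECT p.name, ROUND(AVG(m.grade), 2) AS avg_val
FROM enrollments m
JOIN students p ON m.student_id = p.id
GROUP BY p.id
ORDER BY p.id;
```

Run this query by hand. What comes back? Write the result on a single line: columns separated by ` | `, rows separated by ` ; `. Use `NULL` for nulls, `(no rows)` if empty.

Join each enrollments row to its students via student_id.
Group joined rows by students.id; compute ROUND(AVG(m.grade), 2) per group.
  2: ids {3} → ROUND(AVG(m.grade), 2)=61
  3: ids {1, 4, 7, 8, 10} → ROUND(AVG(m.grade), 2)=83
  10: ids {2, 5, 6, 9} → ROUND(AVG(m.grade), 2)=72

Alice | 61 ; Mira | 83 ; Owen | 72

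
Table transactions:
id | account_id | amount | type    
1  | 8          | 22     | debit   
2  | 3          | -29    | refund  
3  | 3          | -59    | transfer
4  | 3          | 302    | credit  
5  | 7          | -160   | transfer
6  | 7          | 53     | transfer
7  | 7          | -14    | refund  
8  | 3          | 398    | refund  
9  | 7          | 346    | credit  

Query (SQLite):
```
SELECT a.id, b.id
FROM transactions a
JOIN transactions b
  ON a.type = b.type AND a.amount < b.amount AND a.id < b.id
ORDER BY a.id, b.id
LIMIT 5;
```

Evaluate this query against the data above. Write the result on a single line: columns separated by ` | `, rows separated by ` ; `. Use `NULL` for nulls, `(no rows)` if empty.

2 | 7 ; 2 | 8 ; 3 | 6 ; 4 | 9 ; 5 | 6

Pairs (a,b) with same type, a.amount < b.amount, a.id < b.id.
type groups: credit:{4,9} debit:{1} refund:{2,7,8} transfer:{3,5,6}
Ordered by (a.id, b.id); first 5.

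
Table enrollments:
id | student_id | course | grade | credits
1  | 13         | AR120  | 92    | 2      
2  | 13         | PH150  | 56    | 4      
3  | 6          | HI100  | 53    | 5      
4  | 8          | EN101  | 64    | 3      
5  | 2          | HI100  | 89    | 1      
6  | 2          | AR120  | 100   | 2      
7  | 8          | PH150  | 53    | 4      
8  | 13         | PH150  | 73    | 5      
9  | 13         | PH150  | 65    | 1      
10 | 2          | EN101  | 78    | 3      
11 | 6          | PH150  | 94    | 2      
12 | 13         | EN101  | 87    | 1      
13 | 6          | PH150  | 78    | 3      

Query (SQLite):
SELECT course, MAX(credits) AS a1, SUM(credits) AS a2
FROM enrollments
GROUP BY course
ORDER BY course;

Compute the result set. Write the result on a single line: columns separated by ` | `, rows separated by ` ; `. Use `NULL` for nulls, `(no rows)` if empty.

AR120 | 2 | 4 ; EN101 | 3 | 7 ; HI100 | 5 | 6 ; PH150 | 5 | 19

Group enrollments by course.
Per group compute: MAX(credits), SUM(credits).
  AR120: ids {1, 6} → MAX(credits)=2, SUM(credits)=4
  EN101: ids {4, 10, 12} → MAX(credits)=3, SUM(credits)=7
  HI100: ids {3, 5} → MAX(credits)=5, SUM(credits)=6
  PH150: ids {2, 7, 8, 9, 11, 13} → MAX(credits)=5, SUM(credits)=19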